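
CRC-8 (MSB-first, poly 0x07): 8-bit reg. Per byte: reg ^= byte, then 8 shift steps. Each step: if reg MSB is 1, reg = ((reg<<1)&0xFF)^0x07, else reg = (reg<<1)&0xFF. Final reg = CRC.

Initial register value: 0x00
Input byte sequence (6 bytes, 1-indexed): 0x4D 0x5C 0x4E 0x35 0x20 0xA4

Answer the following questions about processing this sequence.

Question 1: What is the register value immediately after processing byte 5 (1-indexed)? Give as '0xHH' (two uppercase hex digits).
Answer: 0xDA

Derivation:
After byte 1 (0x4D): reg=0xE4
After byte 2 (0x5C): reg=0x21
After byte 3 (0x4E): reg=0x0A
After byte 4 (0x35): reg=0xBD
After byte 5 (0x20): reg=0xDA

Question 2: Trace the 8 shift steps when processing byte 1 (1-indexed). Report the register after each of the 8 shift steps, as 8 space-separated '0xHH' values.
Register before byte 1: 0x00
After XOR with byte 0x4D: 0x4D

Answer: 0x9A 0x33 0x66 0xCC 0x9F 0x39 0x72 0xE4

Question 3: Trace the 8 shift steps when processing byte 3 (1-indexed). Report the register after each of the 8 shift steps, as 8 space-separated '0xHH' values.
After byte 1 (0x4D): reg=0xE4
After byte 2 (0x5C): reg=0x21
Register before byte 3: 0x21
After XOR with byte 0x4E: 0x6F

Answer: 0xDE 0xBB 0x71 0xE2 0xC3 0x81 0x05 0x0A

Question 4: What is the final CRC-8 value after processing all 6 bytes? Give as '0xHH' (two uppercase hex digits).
Answer: 0x7D

Derivation:
After byte 1 (0x4D): reg=0xE4
After byte 2 (0x5C): reg=0x21
After byte 3 (0x4E): reg=0x0A
After byte 4 (0x35): reg=0xBD
After byte 5 (0x20): reg=0xDA
After byte 6 (0xA4): reg=0x7D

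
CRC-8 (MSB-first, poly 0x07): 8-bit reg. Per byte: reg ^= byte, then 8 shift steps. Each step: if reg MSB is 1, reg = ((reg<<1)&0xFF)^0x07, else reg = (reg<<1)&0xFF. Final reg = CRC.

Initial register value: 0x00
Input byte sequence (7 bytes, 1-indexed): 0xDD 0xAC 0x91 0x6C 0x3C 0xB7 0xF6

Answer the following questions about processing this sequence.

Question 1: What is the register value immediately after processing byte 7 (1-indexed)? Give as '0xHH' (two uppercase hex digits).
Answer: 0xE9

Derivation:
After byte 1 (0xDD): reg=0x1D
After byte 2 (0xAC): reg=0x1E
After byte 3 (0x91): reg=0xA4
After byte 4 (0x6C): reg=0x76
After byte 5 (0x3C): reg=0xF1
After byte 6 (0xB7): reg=0xD5
After byte 7 (0xF6): reg=0xE9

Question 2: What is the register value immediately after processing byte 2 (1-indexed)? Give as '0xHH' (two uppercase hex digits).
Answer: 0x1E

Derivation:
After byte 1 (0xDD): reg=0x1D
After byte 2 (0xAC): reg=0x1E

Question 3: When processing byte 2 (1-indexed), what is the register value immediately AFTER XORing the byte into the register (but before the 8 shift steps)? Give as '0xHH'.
Answer: 0xB1

Derivation:
Register before byte 2: 0x1D
Byte 2: 0xAC
0x1D XOR 0xAC = 0xB1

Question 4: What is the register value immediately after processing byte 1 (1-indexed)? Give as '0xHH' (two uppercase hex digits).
Answer: 0x1D

Derivation:
After byte 1 (0xDD): reg=0x1D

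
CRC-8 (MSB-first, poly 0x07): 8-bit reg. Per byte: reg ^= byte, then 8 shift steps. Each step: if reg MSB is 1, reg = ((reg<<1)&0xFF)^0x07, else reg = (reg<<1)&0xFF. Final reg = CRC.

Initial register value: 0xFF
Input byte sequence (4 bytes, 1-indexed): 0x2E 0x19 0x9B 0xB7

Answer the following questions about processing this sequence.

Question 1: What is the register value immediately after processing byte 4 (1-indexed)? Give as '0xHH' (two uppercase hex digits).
Answer: 0x39

Derivation:
After byte 1 (0x2E): reg=0x39
After byte 2 (0x19): reg=0xE0
After byte 3 (0x9B): reg=0x66
After byte 4 (0xB7): reg=0x39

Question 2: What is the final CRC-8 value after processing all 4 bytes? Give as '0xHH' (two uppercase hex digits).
After byte 1 (0x2E): reg=0x39
After byte 2 (0x19): reg=0xE0
After byte 3 (0x9B): reg=0x66
After byte 4 (0xB7): reg=0x39

Answer: 0x39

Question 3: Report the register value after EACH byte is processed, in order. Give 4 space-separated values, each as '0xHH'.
0x39 0xE0 0x66 0x39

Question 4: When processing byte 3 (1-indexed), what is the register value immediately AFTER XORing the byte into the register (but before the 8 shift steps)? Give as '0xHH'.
Answer: 0x7B

Derivation:
Register before byte 3: 0xE0
Byte 3: 0x9B
0xE0 XOR 0x9B = 0x7B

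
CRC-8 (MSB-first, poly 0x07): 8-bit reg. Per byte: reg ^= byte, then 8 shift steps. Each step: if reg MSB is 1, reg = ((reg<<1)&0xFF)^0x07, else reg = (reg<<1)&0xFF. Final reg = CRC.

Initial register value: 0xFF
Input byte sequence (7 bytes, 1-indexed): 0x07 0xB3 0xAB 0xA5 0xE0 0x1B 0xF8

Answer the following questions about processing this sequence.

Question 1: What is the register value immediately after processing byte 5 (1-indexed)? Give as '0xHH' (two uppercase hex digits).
After byte 1 (0x07): reg=0xE6
After byte 2 (0xB3): reg=0xAC
After byte 3 (0xAB): reg=0x15
After byte 4 (0xA5): reg=0x19
After byte 5 (0xE0): reg=0xE1

Answer: 0xE1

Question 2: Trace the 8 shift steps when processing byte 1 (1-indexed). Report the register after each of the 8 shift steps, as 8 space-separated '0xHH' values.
Answer: 0xF7 0xE9 0xD5 0xAD 0x5D 0xBA 0x73 0xE6

Derivation:
Register before byte 1: 0xFF
After XOR with byte 0x07: 0xF8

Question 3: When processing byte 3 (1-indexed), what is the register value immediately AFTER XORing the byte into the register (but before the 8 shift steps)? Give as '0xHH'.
Register before byte 3: 0xAC
Byte 3: 0xAB
0xAC XOR 0xAB = 0x07

Answer: 0x07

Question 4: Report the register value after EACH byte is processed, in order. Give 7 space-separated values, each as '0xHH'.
0xE6 0xAC 0x15 0x19 0xE1 0xE8 0x70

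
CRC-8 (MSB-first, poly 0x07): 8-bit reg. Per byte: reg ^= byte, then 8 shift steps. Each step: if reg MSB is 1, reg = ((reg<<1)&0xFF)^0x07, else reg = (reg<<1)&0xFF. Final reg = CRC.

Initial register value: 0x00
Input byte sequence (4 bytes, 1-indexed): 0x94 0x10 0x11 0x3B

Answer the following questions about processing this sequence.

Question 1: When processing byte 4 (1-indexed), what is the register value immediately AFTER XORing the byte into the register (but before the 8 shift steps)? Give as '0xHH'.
Register before byte 4: 0x22
Byte 4: 0x3B
0x22 XOR 0x3B = 0x19

Answer: 0x19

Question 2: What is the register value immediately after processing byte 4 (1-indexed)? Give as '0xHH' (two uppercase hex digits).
Answer: 0x4F

Derivation:
After byte 1 (0x94): reg=0xE5
After byte 2 (0x10): reg=0xC5
After byte 3 (0x11): reg=0x22
After byte 4 (0x3B): reg=0x4F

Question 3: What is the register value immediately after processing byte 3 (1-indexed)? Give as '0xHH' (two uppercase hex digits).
After byte 1 (0x94): reg=0xE5
After byte 2 (0x10): reg=0xC5
After byte 3 (0x11): reg=0x22

Answer: 0x22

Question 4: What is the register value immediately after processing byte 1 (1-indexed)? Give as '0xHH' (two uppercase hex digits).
Answer: 0xE5

Derivation:
After byte 1 (0x94): reg=0xE5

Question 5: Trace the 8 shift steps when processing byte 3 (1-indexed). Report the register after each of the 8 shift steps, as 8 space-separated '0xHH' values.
Answer: 0xAF 0x59 0xB2 0x63 0xC6 0x8B 0x11 0x22

Derivation:
After byte 1 (0x94): reg=0xE5
After byte 2 (0x10): reg=0xC5
Register before byte 3: 0xC5
After XOR with byte 0x11: 0xD4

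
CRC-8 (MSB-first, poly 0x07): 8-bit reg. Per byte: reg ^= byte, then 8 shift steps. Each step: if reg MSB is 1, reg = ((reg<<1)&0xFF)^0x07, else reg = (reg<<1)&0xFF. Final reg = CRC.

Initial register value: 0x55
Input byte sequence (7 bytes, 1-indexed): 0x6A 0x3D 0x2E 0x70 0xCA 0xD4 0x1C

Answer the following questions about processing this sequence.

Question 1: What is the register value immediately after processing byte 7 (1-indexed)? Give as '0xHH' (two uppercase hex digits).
After byte 1 (0x6A): reg=0xBD
After byte 2 (0x3D): reg=0x89
After byte 3 (0x2E): reg=0x7C
After byte 4 (0x70): reg=0x24
After byte 5 (0xCA): reg=0x84
After byte 6 (0xD4): reg=0xB7
After byte 7 (0x1C): reg=0x58

Answer: 0x58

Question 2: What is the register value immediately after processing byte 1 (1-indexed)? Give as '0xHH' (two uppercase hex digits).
After byte 1 (0x6A): reg=0xBD

Answer: 0xBD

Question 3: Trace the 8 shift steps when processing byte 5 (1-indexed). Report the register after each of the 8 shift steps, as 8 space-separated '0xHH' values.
Answer: 0xDB 0xB1 0x65 0xCA 0x93 0x21 0x42 0x84

Derivation:
After byte 1 (0x6A): reg=0xBD
After byte 2 (0x3D): reg=0x89
After byte 3 (0x2E): reg=0x7C
After byte 4 (0x70): reg=0x24
Register before byte 5: 0x24
After XOR with byte 0xCA: 0xEE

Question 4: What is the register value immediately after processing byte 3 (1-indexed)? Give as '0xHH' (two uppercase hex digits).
Answer: 0x7C

Derivation:
After byte 1 (0x6A): reg=0xBD
After byte 2 (0x3D): reg=0x89
After byte 3 (0x2E): reg=0x7C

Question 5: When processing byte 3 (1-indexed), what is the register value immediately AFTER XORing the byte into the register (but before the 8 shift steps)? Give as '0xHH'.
Answer: 0xA7

Derivation:
Register before byte 3: 0x89
Byte 3: 0x2E
0x89 XOR 0x2E = 0xA7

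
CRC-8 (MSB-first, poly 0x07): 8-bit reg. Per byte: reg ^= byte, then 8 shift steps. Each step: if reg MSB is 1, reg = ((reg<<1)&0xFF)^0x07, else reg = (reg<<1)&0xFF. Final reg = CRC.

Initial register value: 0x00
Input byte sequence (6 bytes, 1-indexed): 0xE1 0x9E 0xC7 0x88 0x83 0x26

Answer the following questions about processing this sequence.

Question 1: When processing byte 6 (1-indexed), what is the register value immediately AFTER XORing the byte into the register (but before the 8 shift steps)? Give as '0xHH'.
Register before byte 6: 0xCE
Byte 6: 0x26
0xCE XOR 0x26 = 0xE8

Answer: 0xE8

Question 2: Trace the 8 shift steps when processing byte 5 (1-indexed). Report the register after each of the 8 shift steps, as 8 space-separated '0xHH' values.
Answer: 0x86 0x0B 0x16 0x2C 0x58 0xB0 0x67 0xCE

Derivation:
After byte 1 (0xE1): reg=0xA9
After byte 2 (0x9E): reg=0x85
After byte 3 (0xC7): reg=0xC9
After byte 4 (0x88): reg=0xC0
Register before byte 5: 0xC0
After XOR with byte 0x83: 0x43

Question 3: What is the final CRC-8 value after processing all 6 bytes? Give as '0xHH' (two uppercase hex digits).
Answer: 0x96

Derivation:
After byte 1 (0xE1): reg=0xA9
After byte 2 (0x9E): reg=0x85
After byte 3 (0xC7): reg=0xC9
After byte 4 (0x88): reg=0xC0
After byte 5 (0x83): reg=0xCE
After byte 6 (0x26): reg=0x96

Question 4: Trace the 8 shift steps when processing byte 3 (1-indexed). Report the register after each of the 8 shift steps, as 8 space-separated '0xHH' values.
Answer: 0x84 0x0F 0x1E 0x3C 0x78 0xF0 0xE7 0xC9

Derivation:
After byte 1 (0xE1): reg=0xA9
After byte 2 (0x9E): reg=0x85
Register before byte 3: 0x85
After XOR with byte 0xC7: 0x42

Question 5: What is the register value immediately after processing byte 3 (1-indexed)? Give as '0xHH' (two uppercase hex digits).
After byte 1 (0xE1): reg=0xA9
After byte 2 (0x9E): reg=0x85
After byte 3 (0xC7): reg=0xC9

Answer: 0xC9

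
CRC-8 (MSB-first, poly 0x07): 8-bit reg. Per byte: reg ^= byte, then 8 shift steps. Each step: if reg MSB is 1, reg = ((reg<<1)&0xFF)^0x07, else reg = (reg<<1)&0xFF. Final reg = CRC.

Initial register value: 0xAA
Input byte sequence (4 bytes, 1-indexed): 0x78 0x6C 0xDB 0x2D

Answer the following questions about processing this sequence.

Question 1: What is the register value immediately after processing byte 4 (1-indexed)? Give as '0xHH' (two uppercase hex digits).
After byte 1 (0x78): reg=0x30
After byte 2 (0x6C): reg=0x93
After byte 3 (0xDB): reg=0xFF
After byte 4 (0x2D): reg=0x30

Answer: 0x30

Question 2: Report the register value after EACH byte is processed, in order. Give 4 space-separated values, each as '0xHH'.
0x30 0x93 0xFF 0x30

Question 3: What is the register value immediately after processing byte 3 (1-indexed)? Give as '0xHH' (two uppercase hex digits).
After byte 1 (0x78): reg=0x30
After byte 2 (0x6C): reg=0x93
After byte 3 (0xDB): reg=0xFF

Answer: 0xFF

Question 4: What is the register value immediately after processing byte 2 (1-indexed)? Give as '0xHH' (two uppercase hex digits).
After byte 1 (0x78): reg=0x30
After byte 2 (0x6C): reg=0x93

Answer: 0x93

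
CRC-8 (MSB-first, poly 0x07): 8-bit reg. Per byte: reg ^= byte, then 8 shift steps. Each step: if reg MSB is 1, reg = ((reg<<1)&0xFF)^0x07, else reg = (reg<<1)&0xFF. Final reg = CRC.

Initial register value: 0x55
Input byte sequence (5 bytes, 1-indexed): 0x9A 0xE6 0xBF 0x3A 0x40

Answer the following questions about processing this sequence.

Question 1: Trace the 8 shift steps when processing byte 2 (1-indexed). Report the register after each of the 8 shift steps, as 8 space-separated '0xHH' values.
Answer: 0x0D 0x1A 0x34 0x68 0xD0 0xA7 0x49 0x92

Derivation:
After byte 1 (0x9A): reg=0x63
Register before byte 2: 0x63
After XOR with byte 0xE6: 0x85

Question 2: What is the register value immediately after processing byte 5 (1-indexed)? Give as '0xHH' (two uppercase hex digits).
After byte 1 (0x9A): reg=0x63
After byte 2 (0xE6): reg=0x92
After byte 3 (0xBF): reg=0xC3
After byte 4 (0x3A): reg=0xE1
After byte 5 (0x40): reg=0x6E

Answer: 0x6E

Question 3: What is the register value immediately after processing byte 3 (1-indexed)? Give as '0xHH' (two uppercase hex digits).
After byte 1 (0x9A): reg=0x63
After byte 2 (0xE6): reg=0x92
After byte 3 (0xBF): reg=0xC3

Answer: 0xC3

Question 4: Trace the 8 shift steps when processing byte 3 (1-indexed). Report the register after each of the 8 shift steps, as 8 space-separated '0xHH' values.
After byte 1 (0x9A): reg=0x63
After byte 2 (0xE6): reg=0x92
Register before byte 3: 0x92
After XOR with byte 0xBF: 0x2D

Answer: 0x5A 0xB4 0x6F 0xDE 0xBB 0x71 0xE2 0xC3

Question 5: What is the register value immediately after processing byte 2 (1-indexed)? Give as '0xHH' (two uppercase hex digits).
After byte 1 (0x9A): reg=0x63
After byte 2 (0xE6): reg=0x92

Answer: 0x92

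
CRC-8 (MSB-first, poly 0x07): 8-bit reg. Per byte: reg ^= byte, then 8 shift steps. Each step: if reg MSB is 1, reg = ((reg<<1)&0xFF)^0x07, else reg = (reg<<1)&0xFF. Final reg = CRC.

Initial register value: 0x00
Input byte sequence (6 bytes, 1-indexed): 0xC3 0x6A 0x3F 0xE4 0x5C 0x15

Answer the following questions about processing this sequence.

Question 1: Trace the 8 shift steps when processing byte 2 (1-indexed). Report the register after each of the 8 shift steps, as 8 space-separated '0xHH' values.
After byte 1 (0xC3): reg=0x47
Register before byte 2: 0x47
After XOR with byte 0x6A: 0x2D

Answer: 0x5A 0xB4 0x6F 0xDE 0xBB 0x71 0xE2 0xC3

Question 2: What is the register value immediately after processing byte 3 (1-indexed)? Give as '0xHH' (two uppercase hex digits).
Answer: 0xFA

Derivation:
After byte 1 (0xC3): reg=0x47
After byte 2 (0x6A): reg=0xC3
After byte 3 (0x3F): reg=0xFA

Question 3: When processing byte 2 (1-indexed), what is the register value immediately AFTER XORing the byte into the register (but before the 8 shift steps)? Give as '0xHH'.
Register before byte 2: 0x47
Byte 2: 0x6A
0x47 XOR 0x6A = 0x2D

Answer: 0x2D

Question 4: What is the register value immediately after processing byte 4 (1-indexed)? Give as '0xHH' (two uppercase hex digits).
After byte 1 (0xC3): reg=0x47
After byte 2 (0x6A): reg=0xC3
After byte 3 (0x3F): reg=0xFA
After byte 4 (0xE4): reg=0x5A

Answer: 0x5A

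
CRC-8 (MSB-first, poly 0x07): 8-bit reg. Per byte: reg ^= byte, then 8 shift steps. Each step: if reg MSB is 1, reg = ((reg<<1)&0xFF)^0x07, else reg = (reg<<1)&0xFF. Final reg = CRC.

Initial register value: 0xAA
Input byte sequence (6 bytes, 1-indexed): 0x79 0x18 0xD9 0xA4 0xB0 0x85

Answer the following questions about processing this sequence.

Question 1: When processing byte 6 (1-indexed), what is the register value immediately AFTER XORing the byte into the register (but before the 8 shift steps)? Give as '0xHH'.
Answer: 0xD9

Derivation:
Register before byte 6: 0x5C
Byte 6: 0x85
0x5C XOR 0x85 = 0xD9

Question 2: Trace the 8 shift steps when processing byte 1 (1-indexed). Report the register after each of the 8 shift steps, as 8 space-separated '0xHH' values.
Register before byte 1: 0xAA
After XOR with byte 0x79: 0xD3

Answer: 0xA1 0x45 0x8A 0x13 0x26 0x4C 0x98 0x37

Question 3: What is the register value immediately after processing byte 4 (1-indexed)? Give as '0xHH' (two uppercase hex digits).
Answer: 0x76

Derivation:
After byte 1 (0x79): reg=0x37
After byte 2 (0x18): reg=0xCD
After byte 3 (0xD9): reg=0x6C
After byte 4 (0xA4): reg=0x76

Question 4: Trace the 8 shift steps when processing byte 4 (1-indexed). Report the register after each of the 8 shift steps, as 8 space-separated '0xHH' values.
After byte 1 (0x79): reg=0x37
After byte 2 (0x18): reg=0xCD
After byte 3 (0xD9): reg=0x6C
Register before byte 4: 0x6C
After XOR with byte 0xA4: 0xC8

Answer: 0x97 0x29 0x52 0xA4 0x4F 0x9E 0x3B 0x76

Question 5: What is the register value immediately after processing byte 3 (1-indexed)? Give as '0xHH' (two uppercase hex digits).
After byte 1 (0x79): reg=0x37
After byte 2 (0x18): reg=0xCD
After byte 3 (0xD9): reg=0x6C

Answer: 0x6C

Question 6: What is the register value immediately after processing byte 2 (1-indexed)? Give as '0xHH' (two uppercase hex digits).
Answer: 0xCD

Derivation:
After byte 1 (0x79): reg=0x37
After byte 2 (0x18): reg=0xCD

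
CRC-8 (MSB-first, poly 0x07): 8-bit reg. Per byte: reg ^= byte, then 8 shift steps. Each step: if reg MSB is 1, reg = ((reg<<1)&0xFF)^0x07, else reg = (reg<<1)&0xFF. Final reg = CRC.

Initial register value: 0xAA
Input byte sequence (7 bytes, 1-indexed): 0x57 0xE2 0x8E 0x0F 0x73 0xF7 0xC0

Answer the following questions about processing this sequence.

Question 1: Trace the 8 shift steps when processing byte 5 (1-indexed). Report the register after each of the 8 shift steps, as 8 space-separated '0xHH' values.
After byte 1 (0x57): reg=0xFD
After byte 2 (0xE2): reg=0x5D
After byte 3 (0x8E): reg=0x37
After byte 4 (0x0F): reg=0xA8
Register before byte 5: 0xA8
After XOR with byte 0x73: 0xDB

Answer: 0xB1 0x65 0xCA 0x93 0x21 0x42 0x84 0x0F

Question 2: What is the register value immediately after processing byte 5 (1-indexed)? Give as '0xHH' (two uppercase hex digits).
Answer: 0x0F

Derivation:
After byte 1 (0x57): reg=0xFD
After byte 2 (0xE2): reg=0x5D
After byte 3 (0x8E): reg=0x37
After byte 4 (0x0F): reg=0xA8
After byte 5 (0x73): reg=0x0F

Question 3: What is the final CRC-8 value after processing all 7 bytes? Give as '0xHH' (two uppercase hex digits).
After byte 1 (0x57): reg=0xFD
After byte 2 (0xE2): reg=0x5D
After byte 3 (0x8E): reg=0x37
After byte 4 (0x0F): reg=0xA8
After byte 5 (0x73): reg=0x0F
After byte 6 (0xF7): reg=0xE6
After byte 7 (0xC0): reg=0xF2

Answer: 0xF2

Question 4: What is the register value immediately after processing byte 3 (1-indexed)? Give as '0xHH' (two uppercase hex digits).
Answer: 0x37

Derivation:
After byte 1 (0x57): reg=0xFD
After byte 2 (0xE2): reg=0x5D
After byte 3 (0x8E): reg=0x37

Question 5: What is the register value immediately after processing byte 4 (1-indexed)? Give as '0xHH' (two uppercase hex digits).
Answer: 0xA8

Derivation:
After byte 1 (0x57): reg=0xFD
After byte 2 (0xE2): reg=0x5D
After byte 3 (0x8E): reg=0x37
After byte 4 (0x0F): reg=0xA8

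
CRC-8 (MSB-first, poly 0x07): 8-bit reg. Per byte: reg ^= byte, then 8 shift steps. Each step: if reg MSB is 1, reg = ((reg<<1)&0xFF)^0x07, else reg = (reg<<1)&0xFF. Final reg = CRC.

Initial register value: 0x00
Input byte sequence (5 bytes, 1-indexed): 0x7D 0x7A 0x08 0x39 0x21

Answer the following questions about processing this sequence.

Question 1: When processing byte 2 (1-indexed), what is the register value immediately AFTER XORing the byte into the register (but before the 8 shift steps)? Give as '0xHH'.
Register before byte 2: 0x74
Byte 2: 0x7A
0x74 XOR 0x7A = 0x0E

Answer: 0x0E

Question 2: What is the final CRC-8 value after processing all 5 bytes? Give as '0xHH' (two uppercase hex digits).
After byte 1 (0x7D): reg=0x74
After byte 2 (0x7A): reg=0x2A
After byte 3 (0x08): reg=0xEE
After byte 4 (0x39): reg=0x2B
After byte 5 (0x21): reg=0x36

Answer: 0x36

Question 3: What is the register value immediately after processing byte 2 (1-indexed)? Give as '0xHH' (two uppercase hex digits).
Answer: 0x2A

Derivation:
After byte 1 (0x7D): reg=0x74
After byte 2 (0x7A): reg=0x2A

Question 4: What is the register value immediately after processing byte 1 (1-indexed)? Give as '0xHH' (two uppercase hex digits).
Answer: 0x74

Derivation:
After byte 1 (0x7D): reg=0x74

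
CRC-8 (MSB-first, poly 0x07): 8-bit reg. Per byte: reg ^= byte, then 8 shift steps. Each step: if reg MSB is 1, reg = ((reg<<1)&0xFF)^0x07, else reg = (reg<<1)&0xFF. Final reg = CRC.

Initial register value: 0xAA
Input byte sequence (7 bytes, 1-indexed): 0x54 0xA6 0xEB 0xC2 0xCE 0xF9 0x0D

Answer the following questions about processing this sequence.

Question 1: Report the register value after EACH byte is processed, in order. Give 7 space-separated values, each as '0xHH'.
0xF4 0xB9 0xB9 0x66 0x51 0x51 0x93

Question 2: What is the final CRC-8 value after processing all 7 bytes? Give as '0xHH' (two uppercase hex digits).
Answer: 0x93

Derivation:
After byte 1 (0x54): reg=0xF4
After byte 2 (0xA6): reg=0xB9
After byte 3 (0xEB): reg=0xB9
After byte 4 (0xC2): reg=0x66
After byte 5 (0xCE): reg=0x51
After byte 6 (0xF9): reg=0x51
After byte 7 (0x0D): reg=0x93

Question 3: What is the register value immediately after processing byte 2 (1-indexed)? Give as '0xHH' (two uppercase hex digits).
Answer: 0xB9

Derivation:
After byte 1 (0x54): reg=0xF4
After byte 2 (0xA6): reg=0xB9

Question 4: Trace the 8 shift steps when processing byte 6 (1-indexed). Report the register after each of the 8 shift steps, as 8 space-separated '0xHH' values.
Answer: 0x57 0xAE 0x5B 0xB6 0x6B 0xD6 0xAB 0x51

Derivation:
After byte 1 (0x54): reg=0xF4
After byte 2 (0xA6): reg=0xB9
After byte 3 (0xEB): reg=0xB9
After byte 4 (0xC2): reg=0x66
After byte 5 (0xCE): reg=0x51
Register before byte 6: 0x51
After XOR with byte 0xF9: 0xA8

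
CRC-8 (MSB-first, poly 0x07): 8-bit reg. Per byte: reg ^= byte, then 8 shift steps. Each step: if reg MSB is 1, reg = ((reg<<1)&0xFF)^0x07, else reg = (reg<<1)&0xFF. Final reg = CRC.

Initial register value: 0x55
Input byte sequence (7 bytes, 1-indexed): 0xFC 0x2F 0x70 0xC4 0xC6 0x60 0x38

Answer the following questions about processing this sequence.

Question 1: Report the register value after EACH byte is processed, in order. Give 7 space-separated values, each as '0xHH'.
0x56 0x68 0x48 0xAD 0x16 0x45 0x74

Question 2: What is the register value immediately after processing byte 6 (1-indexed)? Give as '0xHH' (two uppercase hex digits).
After byte 1 (0xFC): reg=0x56
After byte 2 (0x2F): reg=0x68
After byte 3 (0x70): reg=0x48
After byte 4 (0xC4): reg=0xAD
After byte 5 (0xC6): reg=0x16
After byte 6 (0x60): reg=0x45

Answer: 0x45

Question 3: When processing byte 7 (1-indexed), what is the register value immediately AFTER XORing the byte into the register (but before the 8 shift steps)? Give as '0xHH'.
Answer: 0x7D

Derivation:
Register before byte 7: 0x45
Byte 7: 0x38
0x45 XOR 0x38 = 0x7D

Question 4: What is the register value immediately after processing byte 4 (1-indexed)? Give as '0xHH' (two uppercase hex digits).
After byte 1 (0xFC): reg=0x56
After byte 2 (0x2F): reg=0x68
After byte 3 (0x70): reg=0x48
After byte 4 (0xC4): reg=0xAD

Answer: 0xAD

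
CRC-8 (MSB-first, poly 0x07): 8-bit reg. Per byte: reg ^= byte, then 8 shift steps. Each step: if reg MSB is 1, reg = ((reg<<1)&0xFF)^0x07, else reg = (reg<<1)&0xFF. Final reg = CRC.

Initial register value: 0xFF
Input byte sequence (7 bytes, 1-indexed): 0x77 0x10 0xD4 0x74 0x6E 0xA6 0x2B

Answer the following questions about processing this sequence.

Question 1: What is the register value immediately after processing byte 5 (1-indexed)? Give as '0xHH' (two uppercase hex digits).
Answer: 0x96

Derivation:
After byte 1 (0x77): reg=0xB1
After byte 2 (0x10): reg=0x6E
After byte 3 (0xD4): reg=0x2F
After byte 4 (0x74): reg=0x86
After byte 5 (0x6E): reg=0x96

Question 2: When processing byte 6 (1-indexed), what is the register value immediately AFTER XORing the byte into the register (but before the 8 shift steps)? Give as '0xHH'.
Register before byte 6: 0x96
Byte 6: 0xA6
0x96 XOR 0xA6 = 0x30

Answer: 0x30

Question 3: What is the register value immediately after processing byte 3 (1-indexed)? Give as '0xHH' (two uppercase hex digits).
Answer: 0x2F

Derivation:
After byte 1 (0x77): reg=0xB1
After byte 2 (0x10): reg=0x6E
After byte 3 (0xD4): reg=0x2F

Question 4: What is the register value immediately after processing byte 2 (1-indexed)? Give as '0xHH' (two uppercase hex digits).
Answer: 0x6E

Derivation:
After byte 1 (0x77): reg=0xB1
After byte 2 (0x10): reg=0x6E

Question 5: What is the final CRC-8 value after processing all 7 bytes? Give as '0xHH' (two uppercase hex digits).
Answer: 0x28

Derivation:
After byte 1 (0x77): reg=0xB1
After byte 2 (0x10): reg=0x6E
After byte 3 (0xD4): reg=0x2F
After byte 4 (0x74): reg=0x86
After byte 5 (0x6E): reg=0x96
After byte 6 (0xA6): reg=0x90
After byte 7 (0x2B): reg=0x28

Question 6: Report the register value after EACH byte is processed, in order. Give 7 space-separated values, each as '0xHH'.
0xB1 0x6E 0x2F 0x86 0x96 0x90 0x28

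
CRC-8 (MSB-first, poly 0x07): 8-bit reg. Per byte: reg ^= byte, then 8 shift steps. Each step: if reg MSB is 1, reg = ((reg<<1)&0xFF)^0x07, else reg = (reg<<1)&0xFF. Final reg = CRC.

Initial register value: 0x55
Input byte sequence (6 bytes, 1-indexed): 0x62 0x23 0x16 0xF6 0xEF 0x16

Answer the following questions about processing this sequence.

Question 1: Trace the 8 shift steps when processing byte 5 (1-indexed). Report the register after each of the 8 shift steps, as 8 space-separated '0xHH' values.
After byte 1 (0x62): reg=0x85
After byte 2 (0x23): reg=0x7B
After byte 3 (0x16): reg=0x04
After byte 4 (0xF6): reg=0xD0
Register before byte 5: 0xD0
After XOR with byte 0xEF: 0x3F

Answer: 0x7E 0xFC 0xFF 0xF9 0xF5 0xED 0xDD 0xBD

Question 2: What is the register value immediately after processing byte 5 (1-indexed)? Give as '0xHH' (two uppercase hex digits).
Answer: 0xBD

Derivation:
After byte 1 (0x62): reg=0x85
After byte 2 (0x23): reg=0x7B
After byte 3 (0x16): reg=0x04
After byte 4 (0xF6): reg=0xD0
After byte 5 (0xEF): reg=0xBD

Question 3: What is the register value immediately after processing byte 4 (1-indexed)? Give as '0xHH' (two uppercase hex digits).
Answer: 0xD0

Derivation:
After byte 1 (0x62): reg=0x85
After byte 2 (0x23): reg=0x7B
After byte 3 (0x16): reg=0x04
After byte 4 (0xF6): reg=0xD0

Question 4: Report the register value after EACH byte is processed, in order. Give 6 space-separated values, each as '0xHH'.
0x85 0x7B 0x04 0xD0 0xBD 0x58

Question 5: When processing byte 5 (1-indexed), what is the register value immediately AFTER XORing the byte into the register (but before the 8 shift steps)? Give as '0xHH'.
Answer: 0x3F

Derivation:
Register before byte 5: 0xD0
Byte 5: 0xEF
0xD0 XOR 0xEF = 0x3F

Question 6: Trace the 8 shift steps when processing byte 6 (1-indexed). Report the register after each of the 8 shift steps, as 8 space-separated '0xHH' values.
Answer: 0x51 0xA2 0x43 0x86 0x0B 0x16 0x2C 0x58

Derivation:
After byte 1 (0x62): reg=0x85
After byte 2 (0x23): reg=0x7B
After byte 3 (0x16): reg=0x04
After byte 4 (0xF6): reg=0xD0
After byte 5 (0xEF): reg=0xBD
Register before byte 6: 0xBD
After XOR with byte 0x16: 0xAB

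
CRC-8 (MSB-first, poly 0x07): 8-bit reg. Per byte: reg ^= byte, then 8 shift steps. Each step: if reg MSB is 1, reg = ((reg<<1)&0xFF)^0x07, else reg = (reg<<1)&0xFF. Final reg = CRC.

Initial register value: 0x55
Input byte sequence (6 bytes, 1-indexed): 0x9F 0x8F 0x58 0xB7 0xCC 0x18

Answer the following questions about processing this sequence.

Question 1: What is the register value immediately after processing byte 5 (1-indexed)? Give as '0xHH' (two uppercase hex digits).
Answer: 0x5A

Derivation:
After byte 1 (0x9F): reg=0x78
After byte 2 (0x8F): reg=0xCB
After byte 3 (0x58): reg=0xF0
After byte 4 (0xB7): reg=0xD2
After byte 5 (0xCC): reg=0x5A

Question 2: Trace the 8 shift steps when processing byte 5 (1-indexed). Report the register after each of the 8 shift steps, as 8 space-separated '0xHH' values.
Answer: 0x3C 0x78 0xF0 0xE7 0xC9 0x95 0x2D 0x5A

Derivation:
After byte 1 (0x9F): reg=0x78
After byte 2 (0x8F): reg=0xCB
After byte 3 (0x58): reg=0xF0
After byte 4 (0xB7): reg=0xD2
Register before byte 5: 0xD2
After XOR with byte 0xCC: 0x1E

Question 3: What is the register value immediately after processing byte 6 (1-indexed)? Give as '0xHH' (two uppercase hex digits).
After byte 1 (0x9F): reg=0x78
After byte 2 (0x8F): reg=0xCB
After byte 3 (0x58): reg=0xF0
After byte 4 (0xB7): reg=0xD2
After byte 5 (0xCC): reg=0x5A
After byte 6 (0x18): reg=0xC9

Answer: 0xC9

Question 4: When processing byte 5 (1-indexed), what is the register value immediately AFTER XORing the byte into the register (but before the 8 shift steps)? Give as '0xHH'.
Register before byte 5: 0xD2
Byte 5: 0xCC
0xD2 XOR 0xCC = 0x1E

Answer: 0x1E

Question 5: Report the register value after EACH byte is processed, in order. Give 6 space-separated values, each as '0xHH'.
0x78 0xCB 0xF0 0xD2 0x5A 0xC9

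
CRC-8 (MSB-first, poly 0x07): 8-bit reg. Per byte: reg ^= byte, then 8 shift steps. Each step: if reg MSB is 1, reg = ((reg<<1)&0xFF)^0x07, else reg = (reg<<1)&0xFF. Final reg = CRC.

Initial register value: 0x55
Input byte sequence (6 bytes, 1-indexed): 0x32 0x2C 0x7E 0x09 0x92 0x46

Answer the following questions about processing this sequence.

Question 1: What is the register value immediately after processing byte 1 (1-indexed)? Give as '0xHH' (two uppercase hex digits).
After byte 1 (0x32): reg=0x32

Answer: 0x32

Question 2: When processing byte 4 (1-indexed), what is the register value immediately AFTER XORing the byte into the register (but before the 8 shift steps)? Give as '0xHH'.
Register before byte 4: 0xFC
Byte 4: 0x09
0xFC XOR 0x09 = 0xF5

Answer: 0xF5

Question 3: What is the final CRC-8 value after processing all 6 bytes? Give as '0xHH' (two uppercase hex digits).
After byte 1 (0x32): reg=0x32
After byte 2 (0x2C): reg=0x5A
After byte 3 (0x7E): reg=0xFC
After byte 4 (0x09): reg=0xC5
After byte 5 (0x92): reg=0xA2
After byte 6 (0x46): reg=0xB2

Answer: 0xB2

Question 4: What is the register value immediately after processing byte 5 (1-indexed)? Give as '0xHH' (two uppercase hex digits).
Answer: 0xA2

Derivation:
After byte 1 (0x32): reg=0x32
After byte 2 (0x2C): reg=0x5A
After byte 3 (0x7E): reg=0xFC
After byte 4 (0x09): reg=0xC5
After byte 5 (0x92): reg=0xA2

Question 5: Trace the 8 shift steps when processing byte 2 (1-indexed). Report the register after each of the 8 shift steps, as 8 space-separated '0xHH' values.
Answer: 0x3C 0x78 0xF0 0xE7 0xC9 0x95 0x2D 0x5A

Derivation:
After byte 1 (0x32): reg=0x32
Register before byte 2: 0x32
After XOR with byte 0x2C: 0x1E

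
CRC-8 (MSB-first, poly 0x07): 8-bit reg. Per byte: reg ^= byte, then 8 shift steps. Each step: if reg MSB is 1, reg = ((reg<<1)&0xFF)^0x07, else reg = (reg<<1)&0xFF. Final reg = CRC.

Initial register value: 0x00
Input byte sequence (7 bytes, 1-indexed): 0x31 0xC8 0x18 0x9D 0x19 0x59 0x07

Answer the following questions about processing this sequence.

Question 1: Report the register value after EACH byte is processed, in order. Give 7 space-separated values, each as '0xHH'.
0x97 0x9A 0x87 0x46 0x9A 0x47 0xC7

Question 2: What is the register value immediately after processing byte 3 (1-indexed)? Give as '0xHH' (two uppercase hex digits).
After byte 1 (0x31): reg=0x97
After byte 2 (0xC8): reg=0x9A
After byte 3 (0x18): reg=0x87

Answer: 0x87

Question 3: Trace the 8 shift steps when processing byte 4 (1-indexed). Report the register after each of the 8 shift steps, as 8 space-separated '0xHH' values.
Answer: 0x34 0x68 0xD0 0xA7 0x49 0x92 0x23 0x46

Derivation:
After byte 1 (0x31): reg=0x97
After byte 2 (0xC8): reg=0x9A
After byte 3 (0x18): reg=0x87
Register before byte 4: 0x87
After XOR with byte 0x9D: 0x1A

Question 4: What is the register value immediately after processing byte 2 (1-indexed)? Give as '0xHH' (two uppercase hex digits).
After byte 1 (0x31): reg=0x97
After byte 2 (0xC8): reg=0x9A

Answer: 0x9A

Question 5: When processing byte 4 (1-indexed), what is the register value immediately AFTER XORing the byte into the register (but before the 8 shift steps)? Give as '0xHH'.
Answer: 0x1A

Derivation:
Register before byte 4: 0x87
Byte 4: 0x9D
0x87 XOR 0x9D = 0x1A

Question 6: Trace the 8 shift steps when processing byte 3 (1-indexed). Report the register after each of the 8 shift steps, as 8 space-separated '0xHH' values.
Answer: 0x03 0x06 0x0C 0x18 0x30 0x60 0xC0 0x87

Derivation:
After byte 1 (0x31): reg=0x97
After byte 2 (0xC8): reg=0x9A
Register before byte 3: 0x9A
After XOR with byte 0x18: 0x82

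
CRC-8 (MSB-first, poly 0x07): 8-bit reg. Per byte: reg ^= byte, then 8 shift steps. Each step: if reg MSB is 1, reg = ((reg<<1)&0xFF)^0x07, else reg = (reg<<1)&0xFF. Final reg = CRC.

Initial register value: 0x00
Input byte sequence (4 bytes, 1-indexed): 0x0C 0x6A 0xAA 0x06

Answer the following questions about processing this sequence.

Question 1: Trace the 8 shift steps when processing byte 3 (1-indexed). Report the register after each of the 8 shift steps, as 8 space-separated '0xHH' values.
After byte 1 (0x0C): reg=0x24
After byte 2 (0x6A): reg=0xED
Register before byte 3: 0xED
After XOR with byte 0xAA: 0x47

Answer: 0x8E 0x1B 0x36 0x6C 0xD8 0xB7 0x69 0xD2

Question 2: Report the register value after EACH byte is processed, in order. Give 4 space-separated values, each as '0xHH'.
0x24 0xED 0xD2 0x22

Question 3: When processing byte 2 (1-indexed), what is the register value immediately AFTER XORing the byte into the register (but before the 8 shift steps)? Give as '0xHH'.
Register before byte 2: 0x24
Byte 2: 0x6A
0x24 XOR 0x6A = 0x4E

Answer: 0x4E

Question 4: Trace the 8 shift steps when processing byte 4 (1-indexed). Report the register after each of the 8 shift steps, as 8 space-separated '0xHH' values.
After byte 1 (0x0C): reg=0x24
After byte 2 (0x6A): reg=0xED
After byte 3 (0xAA): reg=0xD2
Register before byte 4: 0xD2
After XOR with byte 0x06: 0xD4

Answer: 0xAF 0x59 0xB2 0x63 0xC6 0x8B 0x11 0x22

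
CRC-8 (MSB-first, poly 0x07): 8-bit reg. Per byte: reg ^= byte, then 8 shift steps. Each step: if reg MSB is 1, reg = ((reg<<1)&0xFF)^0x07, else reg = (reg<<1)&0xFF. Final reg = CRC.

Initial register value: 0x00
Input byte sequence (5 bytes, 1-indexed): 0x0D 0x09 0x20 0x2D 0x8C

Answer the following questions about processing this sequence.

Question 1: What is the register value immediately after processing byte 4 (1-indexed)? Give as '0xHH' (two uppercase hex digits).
Answer: 0xA9

Derivation:
After byte 1 (0x0D): reg=0x23
After byte 2 (0x09): reg=0xD6
After byte 3 (0x20): reg=0xCC
After byte 4 (0x2D): reg=0xA9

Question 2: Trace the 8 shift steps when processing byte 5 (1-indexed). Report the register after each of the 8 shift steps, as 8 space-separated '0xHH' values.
After byte 1 (0x0D): reg=0x23
After byte 2 (0x09): reg=0xD6
After byte 3 (0x20): reg=0xCC
After byte 4 (0x2D): reg=0xA9
Register before byte 5: 0xA9
After XOR with byte 0x8C: 0x25

Answer: 0x4A 0x94 0x2F 0x5E 0xBC 0x7F 0xFE 0xFB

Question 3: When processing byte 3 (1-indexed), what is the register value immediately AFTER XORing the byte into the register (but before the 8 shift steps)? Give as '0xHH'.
Answer: 0xF6

Derivation:
Register before byte 3: 0xD6
Byte 3: 0x20
0xD6 XOR 0x20 = 0xF6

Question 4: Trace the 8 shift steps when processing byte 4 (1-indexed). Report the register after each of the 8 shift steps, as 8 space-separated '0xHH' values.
Answer: 0xC5 0x8D 0x1D 0x3A 0x74 0xE8 0xD7 0xA9

Derivation:
After byte 1 (0x0D): reg=0x23
After byte 2 (0x09): reg=0xD6
After byte 3 (0x20): reg=0xCC
Register before byte 4: 0xCC
After XOR with byte 0x2D: 0xE1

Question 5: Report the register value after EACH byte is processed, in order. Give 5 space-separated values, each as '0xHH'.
0x23 0xD6 0xCC 0xA9 0xFB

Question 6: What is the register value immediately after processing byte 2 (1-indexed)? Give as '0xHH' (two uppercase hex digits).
After byte 1 (0x0D): reg=0x23
After byte 2 (0x09): reg=0xD6

Answer: 0xD6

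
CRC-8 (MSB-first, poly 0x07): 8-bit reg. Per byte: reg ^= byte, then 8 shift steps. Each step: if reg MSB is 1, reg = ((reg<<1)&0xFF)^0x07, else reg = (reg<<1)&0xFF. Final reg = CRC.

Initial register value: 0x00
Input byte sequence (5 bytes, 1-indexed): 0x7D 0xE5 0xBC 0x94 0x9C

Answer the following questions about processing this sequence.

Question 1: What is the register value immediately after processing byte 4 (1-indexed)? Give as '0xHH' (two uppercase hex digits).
After byte 1 (0x7D): reg=0x74
After byte 2 (0xE5): reg=0xFE
After byte 3 (0xBC): reg=0xC9
After byte 4 (0x94): reg=0x94

Answer: 0x94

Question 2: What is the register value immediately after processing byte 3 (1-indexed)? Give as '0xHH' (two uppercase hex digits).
After byte 1 (0x7D): reg=0x74
After byte 2 (0xE5): reg=0xFE
After byte 3 (0xBC): reg=0xC9

Answer: 0xC9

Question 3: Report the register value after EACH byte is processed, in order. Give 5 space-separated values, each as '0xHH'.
0x74 0xFE 0xC9 0x94 0x38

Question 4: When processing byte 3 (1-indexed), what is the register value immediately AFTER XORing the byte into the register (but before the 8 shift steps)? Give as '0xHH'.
Register before byte 3: 0xFE
Byte 3: 0xBC
0xFE XOR 0xBC = 0x42

Answer: 0x42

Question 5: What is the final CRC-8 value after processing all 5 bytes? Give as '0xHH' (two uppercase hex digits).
After byte 1 (0x7D): reg=0x74
After byte 2 (0xE5): reg=0xFE
After byte 3 (0xBC): reg=0xC9
After byte 4 (0x94): reg=0x94
After byte 5 (0x9C): reg=0x38

Answer: 0x38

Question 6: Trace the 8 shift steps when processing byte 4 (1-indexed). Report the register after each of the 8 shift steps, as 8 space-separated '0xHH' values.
After byte 1 (0x7D): reg=0x74
After byte 2 (0xE5): reg=0xFE
After byte 3 (0xBC): reg=0xC9
Register before byte 4: 0xC9
After XOR with byte 0x94: 0x5D

Answer: 0xBA 0x73 0xE6 0xCB 0x91 0x25 0x4A 0x94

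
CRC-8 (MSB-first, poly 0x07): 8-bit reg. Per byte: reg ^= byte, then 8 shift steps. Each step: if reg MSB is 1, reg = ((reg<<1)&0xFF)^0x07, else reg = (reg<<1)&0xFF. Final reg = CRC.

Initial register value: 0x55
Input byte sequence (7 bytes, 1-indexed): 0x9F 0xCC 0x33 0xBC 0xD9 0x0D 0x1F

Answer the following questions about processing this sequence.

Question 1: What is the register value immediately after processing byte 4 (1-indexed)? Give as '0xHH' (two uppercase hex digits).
Answer: 0xBA

Derivation:
After byte 1 (0x9F): reg=0x78
After byte 2 (0xCC): reg=0x05
After byte 3 (0x33): reg=0x82
After byte 4 (0xBC): reg=0xBA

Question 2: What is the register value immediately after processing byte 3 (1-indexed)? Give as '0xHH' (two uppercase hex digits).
After byte 1 (0x9F): reg=0x78
After byte 2 (0xCC): reg=0x05
After byte 3 (0x33): reg=0x82

Answer: 0x82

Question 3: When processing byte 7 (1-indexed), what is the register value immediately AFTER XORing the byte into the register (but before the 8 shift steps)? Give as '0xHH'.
Register before byte 7: 0xE9
Byte 7: 0x1F
0xE9 XOR 0x1F = 0xF6

Answer: 0xF6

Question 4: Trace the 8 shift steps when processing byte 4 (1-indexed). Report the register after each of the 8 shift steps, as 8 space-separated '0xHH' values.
After byte 1 (0x9F): reg=0x78
After byte 2 (0xCC): reg=0x05
After byte 3 (0x33): reg=0x82
Register before byte 4: 0x82
After XOR with byte 0xBC: 0x3E

Answer: 0x7C 0xF8 0xF7 0xE9 0xD5 0xAD 0x5D 0xBA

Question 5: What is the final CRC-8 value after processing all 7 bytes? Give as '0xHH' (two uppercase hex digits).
Answer: 0xCC

Derivation:
After byte 1 (0x9F): reg=0x78
After byte 2 (0xCC): reg=0x05
After byte 3 (0x33): reg=0x82
After byte 4 (0xBC): reg=0xBA
After byte 5 (0xD9): reg=0x2E
After byte 6 (0x0D): reg=0xE9
After byte 7 (0x1F): reg=0xCC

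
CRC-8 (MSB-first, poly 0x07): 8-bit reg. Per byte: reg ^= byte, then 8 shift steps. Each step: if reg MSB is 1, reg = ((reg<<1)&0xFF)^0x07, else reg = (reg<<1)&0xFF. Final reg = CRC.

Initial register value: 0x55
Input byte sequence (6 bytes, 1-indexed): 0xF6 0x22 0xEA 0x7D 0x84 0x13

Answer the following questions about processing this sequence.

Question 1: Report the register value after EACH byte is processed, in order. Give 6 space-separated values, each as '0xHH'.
0x60 0xC9 0xE9 0xE5 0x20 0x99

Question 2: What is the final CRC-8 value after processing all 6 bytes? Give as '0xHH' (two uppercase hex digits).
Answer: 0x99

Derivation:
After byte 1 (0xF6): reg=0x60
After byte 2 (0x22): reg=0xC9
After byte 3 (0xEA): reg=0xE9
After byte 4 (0x7D): reg=0xE5
After byte 5 (0x84): reg=0x20
After byte 6 (0x13): reg=0x99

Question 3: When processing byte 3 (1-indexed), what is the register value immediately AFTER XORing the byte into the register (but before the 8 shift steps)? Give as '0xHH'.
Answer: 0x23

Derivation:
Register before byte 3: 0xC9
Byte 3: 0xEA
0xC9 XOR 0xEA = 0x23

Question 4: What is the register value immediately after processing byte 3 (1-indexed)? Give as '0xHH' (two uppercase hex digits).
After byte 1 (0xF6): reg=0x60
After byte 2 (0x22): reg=0xC9
After byte 3 (0xEA): reg=0xE9

Answer: 0xE9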